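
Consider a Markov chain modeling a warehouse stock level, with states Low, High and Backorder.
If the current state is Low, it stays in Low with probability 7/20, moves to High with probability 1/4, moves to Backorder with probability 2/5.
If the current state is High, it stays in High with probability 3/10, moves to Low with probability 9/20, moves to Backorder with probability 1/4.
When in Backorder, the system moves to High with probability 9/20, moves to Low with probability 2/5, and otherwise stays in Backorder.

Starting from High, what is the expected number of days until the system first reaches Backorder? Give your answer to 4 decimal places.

Let t(s) be the expected number of days to first reach Backorder from state s, with t(Backorder) = 0. Conditioning on the first day:
t(Low) = 1 + 0.35·t(Low) + 0.25·t(High)
t(High) = 1 + 0.45·t(Low) + 0.3·t(High)
Solving: t(Low) = 2.7737, t(High) = 3.2117.
Expected days from High to Backorder: 3.2117.

3.2117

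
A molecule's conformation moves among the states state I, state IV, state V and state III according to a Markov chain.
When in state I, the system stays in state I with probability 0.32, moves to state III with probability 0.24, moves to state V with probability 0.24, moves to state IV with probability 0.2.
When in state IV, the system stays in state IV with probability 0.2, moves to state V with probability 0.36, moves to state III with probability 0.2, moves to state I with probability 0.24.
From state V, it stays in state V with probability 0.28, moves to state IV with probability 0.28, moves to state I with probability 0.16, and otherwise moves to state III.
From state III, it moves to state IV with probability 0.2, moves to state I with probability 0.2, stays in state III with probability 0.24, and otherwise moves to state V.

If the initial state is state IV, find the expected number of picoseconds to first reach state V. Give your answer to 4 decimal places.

3.0318

Let t(s) be the expected number of picoseconds to first reach state V from state s, with t(state V) = 0. Conditioning on the first picosecond:
t(state I) = 1 + 0.32·t(state I) + 0.2·t(state IV) + 0.24·t(state III)
t(state IV) = 1 + 0.24·t(state I) + 0.2·t(state IV) + 0.2·t(state III)
t(state III) = 1 + 0.2·t(state I) + 0.2·t(state IV) + 0.24·t(state III)
Solving: t(state I) = 3.4265, t(state IV) = 3.0318, t(state III) = 3.0154.
Expected picoseconds from state IV to state V: 3.0318.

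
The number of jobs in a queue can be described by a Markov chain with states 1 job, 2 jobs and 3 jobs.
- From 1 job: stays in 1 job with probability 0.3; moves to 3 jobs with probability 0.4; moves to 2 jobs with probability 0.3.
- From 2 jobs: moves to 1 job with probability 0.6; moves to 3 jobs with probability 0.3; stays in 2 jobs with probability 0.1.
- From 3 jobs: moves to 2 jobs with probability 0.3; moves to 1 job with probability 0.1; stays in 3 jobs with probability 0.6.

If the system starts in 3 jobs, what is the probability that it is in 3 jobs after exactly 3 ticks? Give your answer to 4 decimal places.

0.4740

Propagate the distribution vector 3 ticks from 3 jobs.
After 0 ticks: (0.0000, 0.0000, 1.0000)
After 1 tick: (0.1000, 0.3000, 0.6000)
After 2 ticks: (0.2700, 0.2400, 0.4900)
After 3 ticks: (0.2740, 0.2520, 0.4740)
P(in 3 jobs after 3 ticks) = 0.4740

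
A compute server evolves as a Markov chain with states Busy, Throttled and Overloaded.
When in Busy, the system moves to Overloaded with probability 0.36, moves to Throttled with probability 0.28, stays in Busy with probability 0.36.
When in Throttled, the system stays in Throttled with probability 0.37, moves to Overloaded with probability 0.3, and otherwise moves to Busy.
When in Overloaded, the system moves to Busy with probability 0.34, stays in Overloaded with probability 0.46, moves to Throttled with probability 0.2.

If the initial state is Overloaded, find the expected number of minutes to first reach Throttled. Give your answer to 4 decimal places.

4.3907

Let t(s) be the expected number of minutes to first reach Throttled from state s, with t(Throttled) = 0. Conditioning on the first minute:
t(Busy) = 1 + 0.36·t(Busy) + 0.36·t(Overloaded)
t(Overloaded) = 1 + 0.34·t(Busy) + 0.46·t(Overloaded)
Solving: t(Busy) = 4.0323, t(Overloaded) = 4.3907.
Expected minutes from Overloaded to Throttled: 4.3907.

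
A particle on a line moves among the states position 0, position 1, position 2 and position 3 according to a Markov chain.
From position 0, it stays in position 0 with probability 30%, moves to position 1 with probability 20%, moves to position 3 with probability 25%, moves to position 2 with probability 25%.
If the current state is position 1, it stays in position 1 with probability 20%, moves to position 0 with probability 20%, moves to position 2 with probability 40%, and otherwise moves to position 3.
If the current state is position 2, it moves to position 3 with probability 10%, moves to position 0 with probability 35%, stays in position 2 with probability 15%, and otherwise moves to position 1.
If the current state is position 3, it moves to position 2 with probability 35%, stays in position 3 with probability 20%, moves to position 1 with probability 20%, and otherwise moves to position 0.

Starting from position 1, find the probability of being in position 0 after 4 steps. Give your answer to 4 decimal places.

0.2795

Propagate the distribution vector 4 steps from position 1.
After 0 steps: (0.0000, 1.0000, 0.0000, 0.0000)
After 1 step: (0.2000, 0.2000, 0.4000, 0.2000)
After 2 steps: (0.2900, 0.2800, 0.2600, 0.1700)
After 3 steps: (0.2765, 0.2520, 0.2830, 0.1885)
After 4 steps: (0.2795, 0.2566, 0.2784, 0.1855)
P(in position 0 after 4 steps) = 0.2795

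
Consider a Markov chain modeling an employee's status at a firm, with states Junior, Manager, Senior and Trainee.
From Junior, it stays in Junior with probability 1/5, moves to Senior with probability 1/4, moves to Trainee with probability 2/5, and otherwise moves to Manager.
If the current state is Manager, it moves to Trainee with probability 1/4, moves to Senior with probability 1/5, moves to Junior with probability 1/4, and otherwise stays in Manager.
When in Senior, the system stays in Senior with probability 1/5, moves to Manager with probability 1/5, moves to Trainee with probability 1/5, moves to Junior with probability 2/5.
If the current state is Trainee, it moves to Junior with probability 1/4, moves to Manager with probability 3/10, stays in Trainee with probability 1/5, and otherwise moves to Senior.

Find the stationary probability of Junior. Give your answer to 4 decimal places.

0.2705

Let the stationary distribution be π with π = πP and π_1 + π_2 + π_3 + π_4 = 1.
π_1 = 0.2·π_1 + 0.25·π_2 + 0.4·π_3 + 0.25·π_4
π_2 = 0.15·π_1 + 0.3·π_2 + 0.2·π_3 + 0.3·π_4
π_3 = 0.25·π_1 + 0.2·π_2 + 0.2·π_3 + 0.25·π_4
Solving with the normalization constraint gives π = (0.2705, 0.2367, 0.2268, 0.2659).
So the stationary probability of Junior is 0.2705.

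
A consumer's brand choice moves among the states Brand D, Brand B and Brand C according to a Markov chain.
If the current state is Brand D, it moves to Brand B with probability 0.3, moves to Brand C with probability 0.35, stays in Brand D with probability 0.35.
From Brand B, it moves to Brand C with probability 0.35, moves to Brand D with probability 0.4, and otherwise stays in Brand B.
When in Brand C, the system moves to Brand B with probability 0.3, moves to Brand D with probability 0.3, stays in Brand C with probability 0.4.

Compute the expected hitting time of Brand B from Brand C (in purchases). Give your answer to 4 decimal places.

Let t(s) be the expected number of purchases to first reach Brand B from state s, with t(Brand B) = 0. Conditioning on the first purchase:
t(Brand D) = 1 + 0.35·t(Brand D) + 0.35·t(Brand C)
t(Brand C) = 1 + 0.3·t(Brand D) + 0.4·t(Brand C)
Solving: t(Brand D) = 3.3333, t(Brand C) = 3.3333.
Expected purchases from Brand C to Brand B: 3.3333.

3.3333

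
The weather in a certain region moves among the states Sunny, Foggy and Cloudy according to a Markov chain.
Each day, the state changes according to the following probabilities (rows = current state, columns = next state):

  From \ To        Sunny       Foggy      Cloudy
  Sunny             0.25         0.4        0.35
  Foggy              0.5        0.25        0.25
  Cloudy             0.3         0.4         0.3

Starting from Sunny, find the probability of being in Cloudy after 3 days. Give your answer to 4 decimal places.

Propagate the distribution vector 3 days from Sunny.
After 0 days: (1.0000, 0.0000, 0.0000)
After 1 day: (0.2500, 0.4000, 0.3500)
After 2 days: (0.3675, 0.3400, 0.2925)
After 3 days: (0.3496, 0.3490, 0.3014)
P(in Cloudy after 3 days) = 0.3014

0.3014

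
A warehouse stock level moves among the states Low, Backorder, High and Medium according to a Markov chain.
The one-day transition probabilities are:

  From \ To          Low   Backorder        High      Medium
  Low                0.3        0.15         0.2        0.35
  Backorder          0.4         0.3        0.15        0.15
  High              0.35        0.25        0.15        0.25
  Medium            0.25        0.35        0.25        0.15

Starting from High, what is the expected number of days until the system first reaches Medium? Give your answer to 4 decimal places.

3.8209

Let t(s) be the expected number of days to first reach Medium from state s, with t(Medium) = 0. Conditioning on the first day:
t(Low) = 1 + 0.3·t(Low) + 0.15·t(Backorder) + 0.2·t(High)
t(Backorder) = 1 + 0.4·t(Low) + 0.3·t(Backorder) + 0.15·t(High)
t(High) = 1 + 0.35·t(Low) + 0.25·t(Backorder) + 0.15·t(High)
Solving: t(Low) = 3.4207, t(Backorder) = 4.2020, t(High) = 3.8209.
Expected days from High to Medium: 3.8209.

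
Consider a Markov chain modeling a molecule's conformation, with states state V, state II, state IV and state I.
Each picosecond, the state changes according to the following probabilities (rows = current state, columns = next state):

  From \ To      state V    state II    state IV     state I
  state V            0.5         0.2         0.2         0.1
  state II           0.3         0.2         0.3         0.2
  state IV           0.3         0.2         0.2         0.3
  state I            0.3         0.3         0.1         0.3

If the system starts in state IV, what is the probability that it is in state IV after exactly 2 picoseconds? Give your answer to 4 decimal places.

Propagate the distribution vector 2 picoseconds from state IV.
After 0 picoseconds: (0.0000, 0.0000, 1.0000, 0.0000)
After 1 picosecond: (0.3000, 0.2000, 0.2000, 0.3000)
After 2 picoseconds: (0.3600, 0.2300, 0.1900, 0.2200)
P(in state IV after 2 picoseconds) = 0.1900

0.1900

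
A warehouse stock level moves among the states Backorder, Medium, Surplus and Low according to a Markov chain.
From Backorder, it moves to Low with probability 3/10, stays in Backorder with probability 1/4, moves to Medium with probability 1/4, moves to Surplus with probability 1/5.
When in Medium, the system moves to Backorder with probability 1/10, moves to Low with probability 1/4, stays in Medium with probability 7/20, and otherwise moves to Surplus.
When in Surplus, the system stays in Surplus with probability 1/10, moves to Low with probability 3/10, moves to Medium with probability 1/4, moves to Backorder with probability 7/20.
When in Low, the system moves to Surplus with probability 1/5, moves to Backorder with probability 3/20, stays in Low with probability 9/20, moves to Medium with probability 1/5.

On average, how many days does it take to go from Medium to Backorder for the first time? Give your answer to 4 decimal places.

Let t(s) be the expected number of days to first reach Backorder from state s, with t(Backorder) = 0. Conditioning on the first day:
t(Medium) = 1 + 0.35·t(Medium) + 0.3·t(Surplus) + 0.25·t(Low)
t(Surplus) = 1 + 0.25·t(Medium) + 0.1·t(Surplus) + 0.3·t(Low)
t(Low) = 1 + 0.2·t(Medium) + 0.2·t(Surplus) + 0.45·t(Low)
Solving: t(Medium) = 5.8133, t(Surplus) = 4.5934, t(Low) = 5.6024.
Expected days from Medium to Backorder: 5.8133.

5.8133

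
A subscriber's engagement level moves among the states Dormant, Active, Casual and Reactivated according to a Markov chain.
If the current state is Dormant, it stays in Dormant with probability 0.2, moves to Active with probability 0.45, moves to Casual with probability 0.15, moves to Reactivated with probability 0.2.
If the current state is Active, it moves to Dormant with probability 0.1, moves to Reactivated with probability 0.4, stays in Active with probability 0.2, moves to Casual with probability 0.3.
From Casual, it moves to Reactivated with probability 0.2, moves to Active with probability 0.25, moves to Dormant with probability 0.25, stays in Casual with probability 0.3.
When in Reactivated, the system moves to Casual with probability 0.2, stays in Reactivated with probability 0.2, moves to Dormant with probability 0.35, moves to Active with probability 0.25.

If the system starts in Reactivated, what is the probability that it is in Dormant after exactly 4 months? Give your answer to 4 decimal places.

Propagate the distribution vector 4 months from Reactivated.
After 0 months: (0.0000, 0.0000, 0.0000, 1.0000)
After 1 month: (0.3500, 0.2500, 0.2000, 0.2000)
After 2 months: (0.2150, 0.3075, 0.2275, 0.2500)
After 3 months: (0.2181, 0.2776, 0.2428, 0.2615)
After 4 months: (0.2236, 0.2797, 0.2411, 0.2555)
P(in Dormant after 4 months) = 0.2236

0.2236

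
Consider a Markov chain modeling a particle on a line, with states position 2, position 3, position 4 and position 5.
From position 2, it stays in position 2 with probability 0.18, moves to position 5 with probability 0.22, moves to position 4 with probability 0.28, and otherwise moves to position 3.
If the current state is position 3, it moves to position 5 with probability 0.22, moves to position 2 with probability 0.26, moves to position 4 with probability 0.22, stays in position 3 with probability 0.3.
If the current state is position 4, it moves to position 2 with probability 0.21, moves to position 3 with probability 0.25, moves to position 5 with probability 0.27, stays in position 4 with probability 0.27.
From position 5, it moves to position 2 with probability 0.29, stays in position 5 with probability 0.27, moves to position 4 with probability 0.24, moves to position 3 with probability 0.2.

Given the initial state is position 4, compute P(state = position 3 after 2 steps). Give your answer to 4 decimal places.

0.2637

Propagate the distribution vector 2 steps from position 4.
After 0 steps: (0.0000, 0.0000, 1.0000, 0.0000)
After 1 step: (0.2100, 0.2500, 0.2700, 0.2700)
After 2 steps: (0.2378, 0.2637, 0.2515, 0.2470)
P(in position 3 after 2 steps) = 0.2637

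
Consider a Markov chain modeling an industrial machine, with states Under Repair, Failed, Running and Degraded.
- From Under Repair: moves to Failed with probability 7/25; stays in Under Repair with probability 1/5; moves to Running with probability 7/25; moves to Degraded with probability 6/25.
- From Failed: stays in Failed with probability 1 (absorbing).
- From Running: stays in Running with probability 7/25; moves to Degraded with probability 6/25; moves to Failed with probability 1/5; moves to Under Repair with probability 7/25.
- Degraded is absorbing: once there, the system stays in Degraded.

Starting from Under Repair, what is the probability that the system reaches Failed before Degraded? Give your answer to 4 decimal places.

Let h(s) be the probability of absorption at Failed starting from transient state s. Then h(Failed) = 1 and h(Degraded) = 0. By first-step analysis:
h(Under Repair) = 0.2·h(Under Repair) + 0.28·1 + 0.28·h(Running) + 0.24·0
h(Running) = 0.28·h(Under Repair) + 0.2·1 + 0.28·h(Running) + 0.24·0
Solving: h(Under Repair) = 0.5177, h(Running) = 0.4791.
Starting from Under Repair, the probability is 0.5177.

0.5177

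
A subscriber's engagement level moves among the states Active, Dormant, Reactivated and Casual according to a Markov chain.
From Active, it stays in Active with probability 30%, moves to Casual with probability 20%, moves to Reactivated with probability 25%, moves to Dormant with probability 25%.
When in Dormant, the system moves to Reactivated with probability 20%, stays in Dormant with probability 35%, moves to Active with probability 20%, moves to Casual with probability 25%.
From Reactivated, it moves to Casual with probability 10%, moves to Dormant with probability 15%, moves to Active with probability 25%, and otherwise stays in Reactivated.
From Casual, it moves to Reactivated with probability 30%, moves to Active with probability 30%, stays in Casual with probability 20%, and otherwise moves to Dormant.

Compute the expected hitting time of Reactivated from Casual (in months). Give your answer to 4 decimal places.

3.8298

Let t(s) be the expected number of months to first reach Reactivated from state s, with t(Reactivated) = 0. Conditioning on the first month:
t(Active) = 1 + 0.3·t(Active) + 0.25·t(Dormant) + 0.2·t(Casual)
t(Dormant) = 1 + 0.2·t(Active) + 0.35·t(Dormant) + 0.25·t(Casual)
t(Casual) = 1 + 0.3·t(Active) + 0.2·t(Dormant) + 0.2·t(Casual)
Solving: t(Active) = 4.0426, t(Dormant) = 4.2553, t(Casual) = 3.8298.
Expected months from Casual to Reactivated: 3.8298.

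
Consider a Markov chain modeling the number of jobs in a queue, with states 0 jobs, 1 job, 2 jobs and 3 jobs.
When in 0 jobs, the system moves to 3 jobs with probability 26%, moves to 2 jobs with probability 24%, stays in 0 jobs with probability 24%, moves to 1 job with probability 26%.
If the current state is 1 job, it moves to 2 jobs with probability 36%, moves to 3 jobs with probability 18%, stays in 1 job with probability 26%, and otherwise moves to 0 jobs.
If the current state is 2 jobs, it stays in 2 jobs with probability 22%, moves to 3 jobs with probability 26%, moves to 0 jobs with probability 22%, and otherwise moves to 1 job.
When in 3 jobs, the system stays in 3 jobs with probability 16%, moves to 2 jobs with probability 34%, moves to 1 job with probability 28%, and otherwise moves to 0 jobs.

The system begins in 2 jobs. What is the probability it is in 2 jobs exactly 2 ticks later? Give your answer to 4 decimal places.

Propagate the distribution vector 2 ticks from 2 jobs.
After 0 ticks: (0.0000, 0.0000, 1.0000, 0.0000)
After 1 tick: (0.2200, 0.3000, 0.2200, 0.2600)
After 2 ticks: (0.2184, 0.2740, 0.2976, 0.2100)
P(in 2 jobs after 2 ticks) = 0.2976

0.2976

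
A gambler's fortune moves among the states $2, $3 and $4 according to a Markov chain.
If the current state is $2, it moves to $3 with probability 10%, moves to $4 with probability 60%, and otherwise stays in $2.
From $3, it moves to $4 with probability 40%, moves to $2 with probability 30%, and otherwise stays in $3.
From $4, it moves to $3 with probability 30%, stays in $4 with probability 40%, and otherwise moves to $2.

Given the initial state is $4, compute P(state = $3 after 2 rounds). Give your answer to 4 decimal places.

Sum over the intermediate state after 1 round:
P = P($4→$2)·P($2→$3) + P($4→$3)·P($3→$3) + P($4→$4)·P($4→$3)
  = 0.3×0.1 + 0.3×0.3 + 0.4×0.3
  = 0.0300 + 0.0900 + 0.1200 = 0.2400

0.2400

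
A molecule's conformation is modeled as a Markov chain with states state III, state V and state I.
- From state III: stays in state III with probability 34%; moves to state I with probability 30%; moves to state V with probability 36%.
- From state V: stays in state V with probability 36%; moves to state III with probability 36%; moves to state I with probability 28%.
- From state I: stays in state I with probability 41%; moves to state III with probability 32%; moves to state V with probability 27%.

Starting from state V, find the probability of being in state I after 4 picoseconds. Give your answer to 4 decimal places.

Propagate the distribution vector 4 picoseconds from state V.
After 0 picoseconds: (0.0000, 1.0000, 0.0000)
After 1 picosecond: (0.3600, 0.3600, 0.2800)
After 2 picoseconds: (0.3416, 0.3348, 0.3236)
After 3 picoseconds: (0.3402, 0.3309, 0.3289)
After 4 picoseconds: (0.3400, 0.3304, 0.3296)
P(in state I after 4 picoseconds) = 0.3296

0.3296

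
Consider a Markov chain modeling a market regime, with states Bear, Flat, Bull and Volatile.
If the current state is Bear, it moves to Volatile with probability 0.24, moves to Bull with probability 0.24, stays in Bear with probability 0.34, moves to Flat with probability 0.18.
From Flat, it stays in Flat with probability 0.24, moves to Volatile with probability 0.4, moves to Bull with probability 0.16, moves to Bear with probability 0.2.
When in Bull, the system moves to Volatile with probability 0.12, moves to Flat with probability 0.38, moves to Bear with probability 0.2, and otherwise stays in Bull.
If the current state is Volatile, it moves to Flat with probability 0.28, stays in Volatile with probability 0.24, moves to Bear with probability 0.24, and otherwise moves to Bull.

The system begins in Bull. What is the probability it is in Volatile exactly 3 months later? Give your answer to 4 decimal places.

0.2567

Propagate the distribution vector 3 months from Bull.
After 0 months: (0.0000, 0.0000, 1.0000, 0.0000)
After 1 month: (0.2000, 0.3800, 0.3000, 0.1200)
After 2 months: (0.2328, 0.2748, 0.2276, 0.2648)
After 3 months: (0.2432, 0.2685, 0.2317, 0.2567)
P(in Volatile after 3 months) = 0.2567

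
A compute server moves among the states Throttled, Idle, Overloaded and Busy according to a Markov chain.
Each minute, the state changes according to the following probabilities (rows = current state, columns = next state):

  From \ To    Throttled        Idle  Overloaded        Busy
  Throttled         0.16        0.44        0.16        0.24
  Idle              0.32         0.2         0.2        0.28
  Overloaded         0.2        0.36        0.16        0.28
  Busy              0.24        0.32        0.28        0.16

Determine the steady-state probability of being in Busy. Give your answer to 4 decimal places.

Let the stationary distribution be π with π = πP and π_1 + π_2 + π_3 + π_4 = 1.
π_1 = 0.16·π_1 + 0.32·π_2 + 0.2·π_3 + 0.24·π_4
π_2 = 0.44·π_1 + 0.2·π_2 + 0.36·π_3 + 0.32·π_4
π_3 = 0.16·π_1 + 0.2·π_2 + 0.16·π_3 + 0.28·π_4
Solving with the normalization constraint gives π = (0.2383, 0.3185, 0.2017, 0.2415).
So the stationary probability of Busy is 0.2415.

0.2415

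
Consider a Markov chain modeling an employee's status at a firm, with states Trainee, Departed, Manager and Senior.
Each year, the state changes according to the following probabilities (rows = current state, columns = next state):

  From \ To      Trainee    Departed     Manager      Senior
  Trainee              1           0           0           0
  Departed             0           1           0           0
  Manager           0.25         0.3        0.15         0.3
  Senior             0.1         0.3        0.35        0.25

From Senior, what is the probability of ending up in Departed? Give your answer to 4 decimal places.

0.6761

Let h(s) be the probability of absorption at Departed starting from transient state s. Then h(Departed) = 1 and h(Trainee) = 0. By first-step analysis:
h(Manager) = 0.25·0 + 0.3·1 + 0.15·h(Manager) + 0.3·h(Senior)
h(Senior) = 0.1·0 + 0.3·1 + 0.35·h(Manager) + 0.25·h(Senior)
Solving: h(Manager) = 0.5915, h(Senior) = 0.6761.
Starting from Senior, the probability is 0.6761.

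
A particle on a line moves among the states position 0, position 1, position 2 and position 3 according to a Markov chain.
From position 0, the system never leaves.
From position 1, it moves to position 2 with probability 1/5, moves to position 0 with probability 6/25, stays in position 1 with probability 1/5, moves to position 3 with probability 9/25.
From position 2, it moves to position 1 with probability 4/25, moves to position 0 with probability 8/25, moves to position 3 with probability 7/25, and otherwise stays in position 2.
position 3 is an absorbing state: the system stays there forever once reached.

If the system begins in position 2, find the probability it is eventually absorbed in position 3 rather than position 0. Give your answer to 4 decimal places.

Let h(s) be the probability of absorption at position 3 starting from transient state s. Then h(position 3) = 1 and h(position 0) = 0. By first-step analysis:
h(position 1) = 0.24·0 + 0.2·h(position 1) + 0.2·h(position 2) + 0.36·1
h(position 2) = 0.32·0 + 0.16·h(position 1) + 0.24·h(position 2) + 0.28·1
Solving: h(position 1) = 0.5722, h(position 2) = 0.4889.
Starting from position 2, the probability is 0.4889.

0.4889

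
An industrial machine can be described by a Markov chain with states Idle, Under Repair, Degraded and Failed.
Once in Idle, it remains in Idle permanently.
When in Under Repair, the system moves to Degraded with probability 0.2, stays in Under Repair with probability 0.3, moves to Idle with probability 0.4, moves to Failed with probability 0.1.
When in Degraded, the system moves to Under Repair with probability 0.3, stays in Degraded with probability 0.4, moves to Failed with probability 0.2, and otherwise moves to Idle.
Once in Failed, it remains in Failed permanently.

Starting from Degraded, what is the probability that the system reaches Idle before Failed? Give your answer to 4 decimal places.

Let h(s) be the probability of absorption at Idle starting from transient state s. Then h(Idle) = 1 and h(Failed) = 0. By first-step analysis:
h(Under Repair) = 0.4·1 + 0.3·h(Under Repair) + 0.2·h(Degraded) + 0.1·0
h(Degraded) = 0.1·1 + 0.3·h(Under Repair) + 0.4·h(Degraded) + 0.2·0
Solving: h(Under Repair) = 0.7222, h(Degraded) = 0.5278.
Starting from Degraded, the probability is 0.5278.

0.5278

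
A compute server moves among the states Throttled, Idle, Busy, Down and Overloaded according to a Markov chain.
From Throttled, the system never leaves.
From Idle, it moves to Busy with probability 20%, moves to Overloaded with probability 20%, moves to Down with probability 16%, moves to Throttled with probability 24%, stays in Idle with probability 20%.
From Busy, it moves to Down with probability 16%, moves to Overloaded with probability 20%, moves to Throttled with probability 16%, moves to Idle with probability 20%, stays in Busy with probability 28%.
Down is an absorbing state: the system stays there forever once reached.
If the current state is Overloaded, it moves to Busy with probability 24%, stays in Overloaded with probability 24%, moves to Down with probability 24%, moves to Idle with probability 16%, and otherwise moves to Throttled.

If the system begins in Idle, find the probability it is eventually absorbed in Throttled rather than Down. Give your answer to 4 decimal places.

Let h(s) be the probability of absorption at Throttled starting from transient state s. Then h(Throttled) = 1 and h(Down) = 0. By first-step analysis:
h(Idle) = 0.24·1 + 0.2·h(Idle) + 0.2·h(Busy) + 0.16·0 + 0.2·h(Overloaded)
h(Busy) = 0.16·1 + 0.2·h(Idle) + 0.28·h(Busy) + 0.16·0 + 0.2·h(Overloaded)
h(Overloaded) = 0.12·1 + 0.16·h(Idle) + 0.24·h(Busy) + 0.24·0 + 0.24·h(Overloaded)
Solving: h(Idle) = 0.5271, h(Busy) = 0.4859, h(Overloaded) = 0.4223.
Starting from Idle, the probability is 0.5271.

0.5271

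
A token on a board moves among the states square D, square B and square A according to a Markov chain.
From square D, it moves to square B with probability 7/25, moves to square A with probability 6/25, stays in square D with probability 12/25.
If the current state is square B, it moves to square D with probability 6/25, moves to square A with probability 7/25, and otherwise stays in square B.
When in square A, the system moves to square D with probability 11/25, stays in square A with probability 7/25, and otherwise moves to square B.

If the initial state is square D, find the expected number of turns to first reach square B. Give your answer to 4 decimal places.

3.5714

Let t(s) be the expected number of turns to first reach square B from state s, with t(square B) = 0. Conditioning on the first turn:
t(square D) = 1 + 0.48·t(square D) + 0.24·t(square A)
t(square A) = 1 + 0.44·t(square D) + 0.28·t(square A)
Solving: t(square D) = 3.5714, t(square A) = 3.5714.
Expected turns from square D to square B: 3.5714.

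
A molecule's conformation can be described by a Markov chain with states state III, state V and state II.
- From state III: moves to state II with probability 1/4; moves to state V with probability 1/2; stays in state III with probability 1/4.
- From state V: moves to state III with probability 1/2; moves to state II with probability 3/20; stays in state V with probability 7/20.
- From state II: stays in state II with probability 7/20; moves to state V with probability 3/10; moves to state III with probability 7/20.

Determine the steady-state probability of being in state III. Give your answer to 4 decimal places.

0.3719

Let the stationary distribution be π with π = πP and π_1 + π_2 + π_3 = 1.
π_1 = 0.25·π_1 + 0.5·π_2 + 0.35·π_3
π_2 = 0.5·π_1 + 0.35·π_2 + 0.3·π_3
Solving with the normalization constraint gives π = (0.3719, 0.3941, 0.2340).
So the stationary probability of state III is 0.3719.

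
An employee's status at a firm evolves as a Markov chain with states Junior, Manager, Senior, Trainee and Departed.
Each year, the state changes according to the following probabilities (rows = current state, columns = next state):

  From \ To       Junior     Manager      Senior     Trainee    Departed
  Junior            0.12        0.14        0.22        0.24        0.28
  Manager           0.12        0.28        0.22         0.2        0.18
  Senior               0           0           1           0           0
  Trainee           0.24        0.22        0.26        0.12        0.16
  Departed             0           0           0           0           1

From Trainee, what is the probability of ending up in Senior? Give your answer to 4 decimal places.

Let h(s) be the probability of absorption at Senior starting from transient state s. Then h(Senior) = 1 and h(Departed) = 0. By first-step analysis:
h(Junior) = 0.12·h(Junior) + 0.14·h(Manager) + 0.22·1 + 0.24·h(Trainee) + 0.28·0
h(Manager) = 0.12·h(Junior) + 0.28·h(Manager) + 0.22·1 + 0.2·h(Trainee) + 0.18·0
h(Trainee) = 0.24·h(Junior) + 0.22·h(Manager) + 0.26·1 + 0.12·h(Trainee) + 0.16·0
Solving: h(Junior) = 0.4908, h(Manager) = 0.5444, h(Trainee) = 0.5654.
Starting from Trainee, the probability is 0.5654.

0.5654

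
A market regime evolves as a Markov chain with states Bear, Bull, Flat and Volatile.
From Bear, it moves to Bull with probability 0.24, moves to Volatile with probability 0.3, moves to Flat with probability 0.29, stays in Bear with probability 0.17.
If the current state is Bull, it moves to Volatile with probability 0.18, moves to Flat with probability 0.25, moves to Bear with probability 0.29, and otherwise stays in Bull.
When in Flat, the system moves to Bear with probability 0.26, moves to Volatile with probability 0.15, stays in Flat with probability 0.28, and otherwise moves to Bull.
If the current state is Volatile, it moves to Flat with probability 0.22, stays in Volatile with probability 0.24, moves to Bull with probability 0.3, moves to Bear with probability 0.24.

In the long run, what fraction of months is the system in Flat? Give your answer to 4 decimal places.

0.2611

Let the stationary distribution be π with π = πP and π_1 + π_2 + π_3 + π_4 = 1.
π_1 = 0.17·π_1 + 0.29·π_2 + 0.26·π_3 + 0.24·π_4
π_2 = 0.24·π_1 + 0.28·π_2 + 0.31·π_3 + 0.3·π_4
π_3 = 0.29·π_1 + 0.25·π_2 + 0.28·π_3 + 0.22·π_4
Solving with the normalization constraint gives π = (0.2424, 0.2824, 0.2611, 0.2141).
So the stationary probability of Flat is 0.2611.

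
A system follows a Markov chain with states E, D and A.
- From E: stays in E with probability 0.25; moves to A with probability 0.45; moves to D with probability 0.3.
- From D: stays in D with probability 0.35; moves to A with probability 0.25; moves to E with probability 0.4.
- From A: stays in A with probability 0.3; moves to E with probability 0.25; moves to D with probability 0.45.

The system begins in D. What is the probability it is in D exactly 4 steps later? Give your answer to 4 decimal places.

Propagate the distribution vector 4 steps from D.
After 0 steps: (0.0000, 1.0000, 0.0000)
After 1 step: (0.4000, 0.3500, 0.2500)
After 2 steps: (0.3025, 0.3550, 0.3425)
After 3 steps: (0.3033, 0.3691, 0.3276)
After 4 steps: (0.3054, 0.3676, 0.3270)
P(in D after 4 steps) = 0.3676

0.3676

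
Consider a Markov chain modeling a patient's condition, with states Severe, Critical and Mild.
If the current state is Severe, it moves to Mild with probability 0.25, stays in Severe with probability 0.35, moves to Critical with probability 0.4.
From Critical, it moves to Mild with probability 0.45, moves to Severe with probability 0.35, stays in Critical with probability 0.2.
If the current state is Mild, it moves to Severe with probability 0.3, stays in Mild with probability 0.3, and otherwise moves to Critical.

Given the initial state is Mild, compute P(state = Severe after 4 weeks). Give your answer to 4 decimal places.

Propagate the distribution vector 4 weeks from Mild.
After 0 weeks: (0.0000, 0.0000, 1.0000)
After 1 week: (0.3000, 0.4000, 0.3000)
After 2 weeks: (0.3350, 0.3200, 0.3450)
After 3 weeks: (0.3328, 0.3360, 0.3313)
After 4 weeks: (0.3334, 0.3328, 0.3338)
P(in Severe after 4 weeks) = 0.3334

0.3334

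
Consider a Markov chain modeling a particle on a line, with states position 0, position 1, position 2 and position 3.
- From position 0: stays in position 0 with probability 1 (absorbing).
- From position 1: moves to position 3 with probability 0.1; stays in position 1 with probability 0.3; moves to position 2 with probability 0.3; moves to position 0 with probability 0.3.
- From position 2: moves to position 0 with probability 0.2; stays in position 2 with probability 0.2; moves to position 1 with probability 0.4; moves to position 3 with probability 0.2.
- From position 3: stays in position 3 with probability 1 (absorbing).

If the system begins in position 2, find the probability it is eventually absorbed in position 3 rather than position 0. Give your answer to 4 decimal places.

Let h(s) be the probability of absorption at position 3 starting from transient state s. Then h(position 3) = 1 and h(position 0) = 0. By first-step analysis:
h(position 1) = 0.3·0 + 0.3·h(position 1) + 0.3·h(position 2) + 0.1·1
h(position 2) = 0.2·0 + 0.4·h(position 1) + 0.2·h(position 2) + 0.2·1
Solving: h(position 1) = 0.3182, h(position 2) = 0.4091.
Starting from position 2, the probability is 0.4091.

0.4091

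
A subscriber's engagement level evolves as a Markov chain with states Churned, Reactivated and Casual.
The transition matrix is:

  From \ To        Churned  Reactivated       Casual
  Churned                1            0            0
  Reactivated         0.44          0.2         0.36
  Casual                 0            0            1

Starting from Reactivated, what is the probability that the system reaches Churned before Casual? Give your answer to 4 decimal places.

0.5500

Let h(s) be the probability of absorption at Churned starting from transient state s. Then h(Churned) = 1 and h(Casual) = 0. By first-step analysis:
h(Reactivated) = 0.44·1 + 0.2·h(Reactivated) + 0.36·0
Solving: h(Reactivated) = 0.5500.
Starting from Reactivated, the probability is 0.5500.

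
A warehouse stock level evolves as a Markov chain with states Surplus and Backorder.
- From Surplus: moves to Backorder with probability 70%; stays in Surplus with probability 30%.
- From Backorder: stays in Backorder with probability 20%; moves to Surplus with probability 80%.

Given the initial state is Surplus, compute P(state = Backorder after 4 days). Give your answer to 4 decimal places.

Propagate the distribution vector 4 days from Surplus.
After 0 days: (1.0000, 0.0000)
After 1 day: (0.3000, 0.7000)
After 2 days: (0.6500, 0.3500)
After 3 days: (0.4750, 0.5250)
After 4 days: (0.5625, 0.4375)
P(in Backorder after 4 days) = 0.4375

0.4375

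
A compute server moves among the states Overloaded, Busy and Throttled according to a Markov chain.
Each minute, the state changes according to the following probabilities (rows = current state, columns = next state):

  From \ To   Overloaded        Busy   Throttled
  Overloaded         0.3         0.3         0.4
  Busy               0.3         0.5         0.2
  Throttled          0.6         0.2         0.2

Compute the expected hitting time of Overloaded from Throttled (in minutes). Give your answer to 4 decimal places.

1.9444

Let t(s) be the expected number of minutes to first reach Overloaded from state s, with t(Overloaded) = 0. Conditioning on the first minute:
t(Busy) = 1 + 0.5·t(Busy) + 0.2·t(Throttled)
t(Throttled) = 1 + 0.2·t(Busy) + 0.2·t(Throttled)
Solving: t(Busy) = 2.7778, t(Throttled) = 1.9444.
Expected minutes from Throttled to Overloaded: 1.9444.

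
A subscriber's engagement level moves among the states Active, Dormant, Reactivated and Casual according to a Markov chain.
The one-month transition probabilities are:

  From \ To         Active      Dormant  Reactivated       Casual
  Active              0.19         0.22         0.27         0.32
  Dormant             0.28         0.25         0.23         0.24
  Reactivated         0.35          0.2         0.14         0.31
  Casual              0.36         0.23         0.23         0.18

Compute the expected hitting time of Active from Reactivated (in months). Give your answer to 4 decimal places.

2.9648

Let t(s) be the expected number of months to first reach Active from state s, with t(Active) = 0. Conditioning on the first month:
t(Dormant) = 1 + 0.25·t(Dormant) + 0.23·t(Reactivated) + 0.24·t(Casual)
t(Reactivated) = 1 + 0.2·t(Dormant) + 0.14·t(Reactivated) + 0.31·t(Casual)
t(Casual) = 1 + 0.23·t(Dormant) + 0.23·t(Reactivated) + 0.18·t(Casual)
Solving: t(Dormant) = 3.1847, t(Reactivated) = 2.9648, t(Casual) = 2.9444.
Expected months from Reactivated to Active: 2.9648.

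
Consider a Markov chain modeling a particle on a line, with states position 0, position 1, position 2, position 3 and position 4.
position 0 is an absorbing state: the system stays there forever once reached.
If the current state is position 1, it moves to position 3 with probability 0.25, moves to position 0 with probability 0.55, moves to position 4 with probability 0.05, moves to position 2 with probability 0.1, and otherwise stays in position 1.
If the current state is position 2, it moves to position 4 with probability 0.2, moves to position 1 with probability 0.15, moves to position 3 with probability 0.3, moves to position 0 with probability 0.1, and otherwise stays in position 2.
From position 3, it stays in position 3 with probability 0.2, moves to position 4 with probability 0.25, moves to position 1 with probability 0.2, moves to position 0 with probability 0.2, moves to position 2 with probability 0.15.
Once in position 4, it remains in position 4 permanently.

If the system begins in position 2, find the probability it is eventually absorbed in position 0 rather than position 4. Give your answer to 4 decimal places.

0.5031

Let h(s) be the probability of absorption at position 0 starting from transient state s. Then h(position 0) = 1 and h(position 4) = 0. By first-step analysis:
h(position 1) = 0.55·1 + 0.05·h(position 1) + 0.1·h(position 2) + 0.25·h(position 3) + 0.05·0
h(position 2) = 0.1·1 + 0.15·h(position 1) + 0.25·h(position 2) + 0.3·h(position 3) + 0.2·0
h(position 3) = 0.2·1 + 0.2·h(position 1) + 0.15·h(position 2) + 0.2·h(position 3) + 0.25·0
Solving: h(position 1) = 0.7734, h(position 2) = 0.5031, h(position 3) = 0.5377.
Starting from position 2, the probability is 0.5031.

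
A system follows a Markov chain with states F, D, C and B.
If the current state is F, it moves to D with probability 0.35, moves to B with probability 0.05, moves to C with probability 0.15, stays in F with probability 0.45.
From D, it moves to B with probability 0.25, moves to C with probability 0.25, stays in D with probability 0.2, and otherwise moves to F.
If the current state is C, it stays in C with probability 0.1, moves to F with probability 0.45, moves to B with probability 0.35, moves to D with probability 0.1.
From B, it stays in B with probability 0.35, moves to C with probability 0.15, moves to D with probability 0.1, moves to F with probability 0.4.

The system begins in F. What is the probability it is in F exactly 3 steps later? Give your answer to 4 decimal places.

Propagate the distribution vector 3 steps from F.
After 0 steps: (1.0000, 0.0000, 0.0000, 0.0000)
After 1 step: (0.4500, 0.3500, 0.1500, 0.0500)
After 2 steps: (0.3950, 0.2475, 0.1775, 0.1800)
After 3 steps: (0.4039, 0.2235, 0.1659, 0.2068)
P(in F after 3 steps) = 0.4039

0.4039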